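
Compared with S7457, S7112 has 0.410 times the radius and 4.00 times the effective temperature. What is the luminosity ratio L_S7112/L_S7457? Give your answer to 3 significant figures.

43.0

From the Stefan–Boltzmann law, L ∝ R²T⁴, so
L_S7112/L_S7457 = (R_S7112/R_S7457)² (T_S7112/T_S7457)⁴ = (0.410)² × (4.00)⁴ = 0.1681 × 256.0 = 43.03.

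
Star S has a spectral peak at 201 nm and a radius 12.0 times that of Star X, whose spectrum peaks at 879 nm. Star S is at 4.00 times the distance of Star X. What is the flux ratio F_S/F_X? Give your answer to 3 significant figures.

3.29×10^3

Wien's law: T_S/T_X = λ_X/λ_S = 879/201 = 4.373.
L_S/L_X = (R_S/R_X)²(T_S/T_X)⁴ = (12.0)²(4.373)⁴ = 5.267×10^4.
F_S/F_X = (L_S/L_X)/(d_S/d_X)² = 5.267×10^4/(4.00)² = 3292.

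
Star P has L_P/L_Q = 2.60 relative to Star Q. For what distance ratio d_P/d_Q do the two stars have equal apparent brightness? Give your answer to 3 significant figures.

1.61

Equal flux requires L_P/d_P² = L_Q/d_Q², so d_P/d_Q = √(L_P/L_Q)
= √(2.60) = 1.612.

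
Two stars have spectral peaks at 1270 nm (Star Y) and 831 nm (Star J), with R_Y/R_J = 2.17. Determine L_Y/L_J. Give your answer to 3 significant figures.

0.863

Wien's law gives T ∝ 1/λ_max, so T_Y/T_J = λ_J/λ_Y = 831/1270 = 0.6543.
Then L ∝ R²T⁴ gives L_Y/L_J = (2.17)² × (0.6543)⁴ = 4.709 × 0.1833 = 0.8632.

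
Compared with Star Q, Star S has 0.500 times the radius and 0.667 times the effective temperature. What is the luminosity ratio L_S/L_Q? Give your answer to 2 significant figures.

0.049

From the Stefan–Boltzmann law, L ∝ R²T⁴, so
L_S/L_Q = (R_S/R_Q)² (T_S/T_Q)⁴ = (0.500)² × (0.667)⁴ = 0.2500 × 0.1979 = 0.04948.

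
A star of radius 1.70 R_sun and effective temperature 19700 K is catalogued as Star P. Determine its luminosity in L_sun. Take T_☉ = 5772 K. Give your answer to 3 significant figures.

392 L_sun

L/L_☉ = (R/R_☉)² (T/T_☉)⁴ = (1.70)² × (19700/5772)⁴
       = 2.890 × (3.413)⁴ = 2.890 × 135.7 = 392.2.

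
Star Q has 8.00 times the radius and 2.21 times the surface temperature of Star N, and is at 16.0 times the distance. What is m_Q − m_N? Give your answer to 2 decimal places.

-1.94

L_Q/L_N = (8.00)²(2.21)⁴ = 1527.
F_Q/F_N = (L_Q/L_N)/(d_Q/d_N)² = 1527/256.0 = 5.964.
m_Q − m_N = −2.5 log₁₀(5.964) = -1.94.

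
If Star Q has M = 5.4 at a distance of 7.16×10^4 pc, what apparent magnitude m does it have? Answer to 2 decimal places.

m = M + 5 log₁₀(d/10 pc) = 5.4 + 5 log₁₀(7.16×10^4/10)
  = 5.4 + 5 × 3.855 = 5.4 + 19.27 = 24.67.

24.67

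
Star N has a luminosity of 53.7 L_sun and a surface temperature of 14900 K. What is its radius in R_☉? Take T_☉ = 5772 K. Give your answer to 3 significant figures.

R/R_☉ = √(L/L_☉) / (T/T_☉)² = √(53.7) / (2.581)²
       = 7.328 / 6.664 = 1.100.

1.10 R_☉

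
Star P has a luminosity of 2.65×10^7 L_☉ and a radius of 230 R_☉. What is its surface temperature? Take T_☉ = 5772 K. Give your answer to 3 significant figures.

T/T_☉ = (L/L_☉)^(1/4) / (R/R_☉)^(1/2)
T = 5772 × (2.65×10^7)^(1/4) / √(230) = 5772 × 71.75 / 15.17 = 2.731×10^4 K.

2.73×10^4 K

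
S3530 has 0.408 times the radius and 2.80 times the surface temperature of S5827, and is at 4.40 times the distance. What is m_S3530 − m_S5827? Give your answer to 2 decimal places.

0.69

L_S3530/L_S5827 = (0.408)²(2.80)⁴ = 10.23.
F_S3530/F_S5827 = (L_S3530/L_S5827)/(d_S3530/d_S5827)² = 10.23/19.36 = 0.5285.
m_S3530 − m_S5827 = −2.5 log₁₀(0.5285) = 0.69.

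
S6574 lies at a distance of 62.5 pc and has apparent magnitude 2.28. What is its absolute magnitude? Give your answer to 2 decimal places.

-1.70

M = m − 5 log₁₀(d/10 pc) = 2.28 − 5 log₁₀(62.5/10)
  = 2.28 − 5 × 0.796 = 2.28 − 3.98 = -1.70.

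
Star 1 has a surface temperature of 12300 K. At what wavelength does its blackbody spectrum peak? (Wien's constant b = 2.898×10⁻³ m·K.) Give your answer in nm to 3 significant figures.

236 nm

λ_max = b/T = 2.898×10⁻³ / 12300 = 2.36×10^-7 m = 235.6 nm.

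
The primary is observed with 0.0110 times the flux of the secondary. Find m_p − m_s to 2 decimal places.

4.90

m_p − m_s = −2.5 log₁₀(F_p/F_s) = −2.5 log₁₀(0.0110) = −2.5 × (-1.959) = 4.897.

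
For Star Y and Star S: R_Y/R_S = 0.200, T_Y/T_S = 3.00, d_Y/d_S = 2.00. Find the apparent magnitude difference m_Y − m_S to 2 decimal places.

L_Y/L_S = (0.200)²(3.00)⁴ = 3.240.
F_Y/F_S = (L_Y/L_S)/(d_Y/d_S)² = 3.240/4.000 = 0.8100.
m_Y − m_S = −2.5 log₁₀(0.8100) = 0.23.

0.23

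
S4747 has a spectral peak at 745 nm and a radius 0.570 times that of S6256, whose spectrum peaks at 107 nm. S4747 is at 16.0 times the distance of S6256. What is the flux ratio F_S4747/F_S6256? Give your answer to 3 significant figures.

Wien's law: T_S4747/T_S6256 = λ_S6256/λ_S4747 = 107/745 = 0.1436.
L_S4747/L_S6256 = (R_S4747/R_S6256)²(T_S4747/T_S6256)⁴ = (0.570)²(0.1436)⁴ = 1.382×10^-4.
F_S4747/F_S6256 = (L_S4747/L_S6256)/(d_S4747/d_S6256)² = 1.382×10^-4/(16.0)² = 5.400×10^-7.

5.40×10^-7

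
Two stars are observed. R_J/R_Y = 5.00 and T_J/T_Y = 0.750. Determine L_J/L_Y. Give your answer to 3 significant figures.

From the Stefan–Boltzmann law, L ∝ R²T⁴, so
L_J/L_Y = (R_J/R_Y)² (T_J/T_Y)⁴ = (5.00)² × (0.750)⁴ = 25.00 × 0.3164 = 7.910.

7.91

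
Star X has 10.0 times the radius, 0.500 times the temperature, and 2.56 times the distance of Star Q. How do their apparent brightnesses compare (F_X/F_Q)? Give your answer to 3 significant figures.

0.954

L_X/L_Q = (R_X/R_Q)²(T_X/T_Q)⁴ = (10.0)² × (0.500)⁴ = 6.250.
F_X/F_Q = (L_X/L_Q)/(d_X/d_Q)² = 6.250 / (2.56)² = 0.9537.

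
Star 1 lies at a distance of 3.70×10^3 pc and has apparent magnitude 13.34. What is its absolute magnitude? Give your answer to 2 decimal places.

0.50

M = m − 5 log₁₀(d/10 pc) = 13.34 − 5 log₁₀(3.70×10^3/10)
  = 13.34 − 5 × 2.568 = 13.34 − 12.84 = 0.50.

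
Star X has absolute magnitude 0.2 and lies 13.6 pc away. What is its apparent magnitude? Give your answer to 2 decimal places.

0.87

m = M + 5 log₁₀(d/10 pc) = 0.2 + 5 log₁₀(13.6/10)
  = 0.2 + 5 × 0.134 = 0.2 + 0.67 = 0.87.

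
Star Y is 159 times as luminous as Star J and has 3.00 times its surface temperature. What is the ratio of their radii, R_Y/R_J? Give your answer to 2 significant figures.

1.4

L ∝ R²T⁴ gives R ∝ √L / T², so
R_Y/R_J = √(159) / (3.00)² = 12.61 / 9.000 = 1.401.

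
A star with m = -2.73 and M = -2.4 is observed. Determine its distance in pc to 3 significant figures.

8.59 pc

m − M = 5 log₁₀(d/10 pc)
-2.73 − (-2.4) = -0.33 = 5 log₁₀(d/10)
d = 10 × 10^(-0.33/5) = 10 × 10^-0.066 = 8.590 pc.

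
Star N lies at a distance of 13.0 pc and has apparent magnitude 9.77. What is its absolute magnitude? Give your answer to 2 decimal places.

M = m − 5 log₁₀(d/10 pc) = 9.77 − 5 log₁₀(13.0/10)
  = 9.77 − 5 × 0.114 = 9.77 − 0.57 = 9.20.

9.20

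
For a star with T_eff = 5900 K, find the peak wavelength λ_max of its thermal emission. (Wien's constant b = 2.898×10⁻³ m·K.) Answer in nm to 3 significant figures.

λ_max = b/T = 2.898×10⁻³ / 5900 = 4.91×10^-7 m = 491.2 nm.

491 nm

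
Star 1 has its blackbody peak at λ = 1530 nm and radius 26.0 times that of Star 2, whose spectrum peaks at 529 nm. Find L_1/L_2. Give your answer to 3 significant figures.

Wien's law gives T ∝ 1/λ_max, so T_1/T_2 = λ_2/λ_1 = 529/1530 = 0.3458.
Then L ∝ R²T⁴ gives L_1/L_2 = (26.0)² × (0.3458)⁴ = 676.0 × 0.01429 = 9.661.

9.66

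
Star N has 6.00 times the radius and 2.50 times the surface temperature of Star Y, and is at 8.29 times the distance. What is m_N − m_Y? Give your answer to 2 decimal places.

L_N/L_Y = (6.00)²(2.50)⁴ = 1406.
F_N/F_Y = (L_N/L_Y)/(d_N/d_Y)² = 1406/68.72 = 20.46.
m_N − m_Y = −2.5 log₁₀(20.46) = -3.28.

-3.28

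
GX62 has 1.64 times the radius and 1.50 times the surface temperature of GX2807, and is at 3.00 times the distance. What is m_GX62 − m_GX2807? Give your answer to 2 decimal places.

-0.45

L_GX62/L_GX2807 = (1.64)²(1.50)⁴ = 13.62.
F_GX62/F_GX2807 = (L_GX62/L_GX2807)/(d_GX62/d_GX2807)² = 13.62/9.000 = 1.513.
m_GX62 − m_GX2807 = −2.5 log₁₀(1.513) = -0.45.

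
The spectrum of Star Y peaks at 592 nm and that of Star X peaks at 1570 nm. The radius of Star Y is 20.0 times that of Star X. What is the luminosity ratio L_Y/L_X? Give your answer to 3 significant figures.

Wien's law gives T ∝ 1/λ_max, so T_Y/T_X = λ_X/λ_Y = 1570/592 = 2.652.
Then L ∝ R²T⁴ gives L_Y/L_X = (20.0)² × (2.652)⁴ = 400.0 × 49.47 = 1.979×10^4.

1.98×10^4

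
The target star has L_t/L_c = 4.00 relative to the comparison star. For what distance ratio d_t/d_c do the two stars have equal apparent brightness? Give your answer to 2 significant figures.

Equal flux requires L_t/d_t² = L_c/d_c², so d_t/d_c = √(L_t/L_c)
= √(4.00) = 2.000.

2.0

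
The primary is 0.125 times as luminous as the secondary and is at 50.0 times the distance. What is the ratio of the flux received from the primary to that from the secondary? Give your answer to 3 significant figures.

5.00×10^-5

F = L/(4πd²), so F_p/F_s = (L_p/L_s) / (d_p/d_s)²
= 0.125 / (50.0)² = 0.125 / 2500 = 5.000×10^-5.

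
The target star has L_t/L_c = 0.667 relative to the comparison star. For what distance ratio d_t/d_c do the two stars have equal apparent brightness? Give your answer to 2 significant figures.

Equal flux requires L_t/d_t² = L_c/d_c², so d_t/d_c = √(L_t/L_c)
= √(0.667) = 0.8167.

0.82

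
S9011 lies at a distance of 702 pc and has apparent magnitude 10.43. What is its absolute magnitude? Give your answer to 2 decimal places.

M = m − 5 log₁₀(d/10 pc) = 10.43 − 5 log₁₀(702/10)
  = 10.43 − 5 × 1.846 = 10.43 − 9.23 = 1.20.

1.20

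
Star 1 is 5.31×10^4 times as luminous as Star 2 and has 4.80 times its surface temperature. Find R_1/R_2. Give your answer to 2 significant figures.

L ∝ R²T⁴ gives R ∝ √L / T², so
R_1/R_2 = √(5.31×10^4) / (4.80)² = 230.4 / 23.04 = 10.00.

10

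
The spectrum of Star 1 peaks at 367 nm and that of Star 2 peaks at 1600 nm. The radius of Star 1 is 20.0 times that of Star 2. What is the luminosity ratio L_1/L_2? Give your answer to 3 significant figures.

Wien's law gives T ∝ 1/λ_max, so T_1/T_2 = λ_2/λ_1 = 1600/367 = 4.360.
Then L ∝ R²T⁴ gives L_1/L_2 = (20.0)² × (4.360)⁴ = 400.0 × 361.3 = 1.445×10^5.

1.45×10^5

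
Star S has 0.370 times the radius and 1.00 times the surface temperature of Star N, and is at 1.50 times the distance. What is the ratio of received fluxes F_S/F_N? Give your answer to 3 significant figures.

0.0608

L_S/L_N = (R_S/R_N)²(T_S/T_N)⁴ = (0.370)² × (1.00)⁴ = 0.1369.
F_S/F_N = (L_S/L_N)/(d_S/d_N)² = 0.1369 / (1.50)² = 0.06084.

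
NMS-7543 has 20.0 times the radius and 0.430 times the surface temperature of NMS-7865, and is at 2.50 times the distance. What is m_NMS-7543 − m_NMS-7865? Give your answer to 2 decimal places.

-0.85

L_NMS-7543/L_NMS-7865 = (20.0)²(0.430)⁴ = 13.68.
F_NMS-7543/F_NMS-7865 = (L_NMS-7543/L_NMS-7865)/(d_NMS-7543/d_NMS-7865)² = 13.68/6.250 = 2.188.
m_NMS-7543 − m_NMS-7865 = −2.5 log₁₀(2.188) = -0.85.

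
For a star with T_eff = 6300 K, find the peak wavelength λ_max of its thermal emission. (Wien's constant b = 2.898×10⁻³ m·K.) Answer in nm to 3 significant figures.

λ_max = b/T = 2.898×10⁻³ / 6300 = 4.60×10^-7 m = 460.0 nm.

460 nm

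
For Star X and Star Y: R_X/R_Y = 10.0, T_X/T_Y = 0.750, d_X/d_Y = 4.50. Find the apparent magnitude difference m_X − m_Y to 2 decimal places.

-0.48

L_X/L_Y = (10.0)²(0.750)⁴ = 31.64.
F_X/F_Y = (L_X/L_Y)/(d_X/d_Y)² = 31.64/20.25 = 1.562.
m_X − m_Y = −2.5 log₁₀(1.562) = -0.48.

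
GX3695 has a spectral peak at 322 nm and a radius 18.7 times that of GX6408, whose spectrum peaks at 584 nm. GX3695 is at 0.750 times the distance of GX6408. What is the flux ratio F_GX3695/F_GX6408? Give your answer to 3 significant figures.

6.73×10^3

Wien's law: T_GX3695/T_GX6408 = λ_GX6408/λ_GX3695 = 584/322 = 1.814.
L_GX3695/L_GX6408 = (R_GX3695/R_GX6408)²(T_GX3695/T_GX6408)⁴ = (18.7)²(1.814)⁴ = 3784.
F_GX3695/F_GX6408 = (L_GX3695/L_GX6408)/(d_GX3695/d_GX6408)² = 3784/(0.750)² = 6726.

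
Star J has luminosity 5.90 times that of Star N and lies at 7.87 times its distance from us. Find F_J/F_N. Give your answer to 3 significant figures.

F = L/(4πd²), so F_J/F_N = (L_J/L_N) / (d_J/d_N)²
= 5.90 / (7.87)² = 5.90 / 61.94 = 0.09526.

0.0953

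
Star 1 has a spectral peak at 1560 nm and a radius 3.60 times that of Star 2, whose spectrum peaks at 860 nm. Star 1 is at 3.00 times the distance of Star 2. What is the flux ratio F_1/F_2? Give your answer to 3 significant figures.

Wien's law: T_1/T_2 = λ_2/λ_1 = 860/1560 = 0.5513.
L_1/L_2 = (R_1/R_2)²(T_1/T_2)⁴ = (3.60)²(0.5513)⁴ = 1.197.
F_1/F_2 = (L_1/L_2)/(d_1/d_2)² = 1.197/(3.00)² = 0.1330.

0.133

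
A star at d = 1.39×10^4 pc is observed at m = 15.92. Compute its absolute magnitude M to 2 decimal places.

M = m − 5 log₁₀(d/10 pc) = 15.92 − 5 log₁₀(1.39×10^4/10)
  = 15.92 − 5 × 3.143 = 15.92 − 15.72 = 0.20.

0.20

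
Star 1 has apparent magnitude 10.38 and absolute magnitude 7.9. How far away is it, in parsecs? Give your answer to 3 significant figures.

31.3 pc

m − M = 5 log₁₀(d/10 pc)
10.38 − (7.9) = 2.48 = 5 log₁₀(d/10)
d = 10 × 10^(2.48/5) = 10 × 10^0.496 = 31.33 pc.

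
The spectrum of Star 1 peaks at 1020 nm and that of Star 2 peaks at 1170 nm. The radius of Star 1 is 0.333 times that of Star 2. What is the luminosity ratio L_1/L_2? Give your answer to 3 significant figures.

Wien's law gives T ∝ 1/λ_max, so T_1/T_2 = λ_2/λ_1 = 1170/1020 = 1.147.
Then L ∝ R²T⁴ gives L_1/L_2 = (0.333)² × (1.147)⁴ = 0.1109 × 1.731 = 0.1920.

0.192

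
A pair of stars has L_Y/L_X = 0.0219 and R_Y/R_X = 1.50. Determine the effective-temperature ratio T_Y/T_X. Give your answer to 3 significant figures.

L ∝ R²T⁴ gives T ∝ (L/R²)^(1/4), so
T_Y/T_X = (0.0219 / 1.50²)^(1/4) = (0.009733)^(1/4) = 0.3141.

0.314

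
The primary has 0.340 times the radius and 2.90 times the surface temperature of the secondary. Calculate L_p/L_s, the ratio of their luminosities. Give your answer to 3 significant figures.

8.18

From the Stefan–Boltzmann law, L ∝ R²T⁴, so
L_p/L_s = (R_p/R_s)² (T_p/T_s)⁴ = (0.340)² × (2.90)⁴ = 0.1156 × 70.73 = 8.176.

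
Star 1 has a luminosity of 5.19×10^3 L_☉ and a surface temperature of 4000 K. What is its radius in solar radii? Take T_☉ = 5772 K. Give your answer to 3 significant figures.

R/R_☉ = √(L/L_☉) / (T/T_☉)² = √(5.19×10^3) / (0.6930)²
       = 72.04 / 0.4802 = 150.0.

150 solar radii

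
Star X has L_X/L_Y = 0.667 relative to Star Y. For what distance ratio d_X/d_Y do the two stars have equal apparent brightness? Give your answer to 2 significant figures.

Equal flux requires L_X/d_X² = L_Y/d_Y², so d_X/d_Y = √(L_X/L_Y)
= √(0.667) = 0.8167.

0.82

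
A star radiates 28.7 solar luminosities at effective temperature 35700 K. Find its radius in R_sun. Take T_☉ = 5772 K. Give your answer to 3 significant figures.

R/R_☉ = √(L/L_☉) / (T/T_☉)² = √(28.7) / (6.185)²
       = 5.357 / 38.25 = 0.1400.

0.140 R_sun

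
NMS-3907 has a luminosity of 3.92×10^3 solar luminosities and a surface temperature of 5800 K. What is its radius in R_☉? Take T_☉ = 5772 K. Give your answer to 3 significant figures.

R/R_☉ = √(L/L_☉) / (T/T_☉)² = √(3.92×10^3) / (1.005)²
       = 62.61 / 1.010 = 62.01.

62.0 R_☉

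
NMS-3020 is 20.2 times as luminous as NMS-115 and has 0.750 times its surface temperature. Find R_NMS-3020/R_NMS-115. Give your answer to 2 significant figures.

8.0

L ∝ R²T⁴ gives R ∝ √L / T², so
R_NMS-3020/R_NMS-115 = √(20.2) / (0.750)² = 4.494 / 0.5625 = 7.990.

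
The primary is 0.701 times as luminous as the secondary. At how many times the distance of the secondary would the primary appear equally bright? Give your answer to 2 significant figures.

0.84

Equal flux requires L_p/d_p² = L_s/d_s², so d_p/d_s = √(L_p/L_s)
= √(0.701) = 0.8373.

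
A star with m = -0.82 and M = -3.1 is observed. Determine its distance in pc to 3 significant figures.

m − M = 5 log₁₀(d/10 pc)
-0.82 − (-3.1) = 2.28 = 5 log₁₀(d/10)
d = 10 × 10^(2.28/5) = 10 × 10^0.456 = 28.58 pc.

28.6 pc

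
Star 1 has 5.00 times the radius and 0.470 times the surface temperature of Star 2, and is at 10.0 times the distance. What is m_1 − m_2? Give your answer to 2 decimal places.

L_1/L_2 = (5.00)²(0.470)⁴ = 1.220.
F_1/F_2 = (L_1/L_2)/(d_1/d_2)² = 1.220/100.0 = 0.01220.
m_1 − m_2 = −2.5 log₁₀(0.01220) = 4.78.

4.78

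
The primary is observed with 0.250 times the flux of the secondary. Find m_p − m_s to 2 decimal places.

m_p − m_s = −2.5 log₁₀(F_p/F_s) = −2.5 log₁₀(0.250) = −2.5 × (-0.602) = 1.505.

1.51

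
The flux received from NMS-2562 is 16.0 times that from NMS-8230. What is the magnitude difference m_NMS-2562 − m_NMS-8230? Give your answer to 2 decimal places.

m_NMS-2562 − m_NMS-8230 = −2.5 log₁₀(F_NMS-2562/F_NMS-8230) = −2.5 log₁₀(16.0) = −2.5 × (1.204) = -3.010.

-3.01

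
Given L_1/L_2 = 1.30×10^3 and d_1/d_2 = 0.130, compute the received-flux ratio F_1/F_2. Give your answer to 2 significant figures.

7.7×10^4

F = L/(4πd²), so F_1/F_2 = (L_1/L_2) / (d_1/d_2)²
= 1.30×10^3 / (0.130)² = 1.30×10^3 / 0.01690 = 7.692×10^4.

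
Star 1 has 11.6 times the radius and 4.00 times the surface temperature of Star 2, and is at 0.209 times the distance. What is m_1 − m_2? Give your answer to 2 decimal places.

L_1/L_2 = (11.6)²(4.00)⁴ = 3.445×10^4.
F_1/F_2 = (L_1/L_2)/(d_1/d_2)² = 3.445×10^4/0.04368 = 7.886×10^5.
m_1 − m_2 = −2.5 log₁₀(7.886×10^5) = -14.74.

-14.74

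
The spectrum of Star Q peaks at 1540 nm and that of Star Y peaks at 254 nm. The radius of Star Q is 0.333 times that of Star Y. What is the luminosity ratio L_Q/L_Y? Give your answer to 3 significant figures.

8.21×10^-5

Wien's law gives T ∝ 1/λ_max, so T_Q/T_Y = λ_Y/λ_Q = 254/1540 = 0.1649.
Then L ∝ R²T⁴ gives L_Q/L_Y = (0.333)² × (0.1649)⁴ = 0.1109 × 7.400×10^-4 = 8.206×10^-5.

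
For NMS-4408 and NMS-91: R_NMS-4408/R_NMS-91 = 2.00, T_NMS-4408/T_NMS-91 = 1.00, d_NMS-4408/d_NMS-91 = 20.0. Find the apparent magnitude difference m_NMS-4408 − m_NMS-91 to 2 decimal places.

5.00

L_NMS-4408/L_NMS-91 = (2.00)²(1.00)⁴ = 4.000.
F_NMS-4408/F_NMS-91 = (L_NMS-4408/L_NMS-91)/(d_NMS-4408/d_NMS-91)² = 4.000/400.0 = 0.01000.
m_NMS-4408 − m_NMS-91 = −2.5 log₁₀(0.01000) = 5.00.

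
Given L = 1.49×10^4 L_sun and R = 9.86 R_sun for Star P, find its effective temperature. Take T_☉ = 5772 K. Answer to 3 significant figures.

T/T_☉ = (L/L_☉)^(1/4) / (R/R_☉)^(1/2)
T = 5772 × (1.49×10^4)^(1/4) / √(9.86) = 5772 × 11.05 / 3.140 = 2.031×10^4 K.

2.03×10^4 K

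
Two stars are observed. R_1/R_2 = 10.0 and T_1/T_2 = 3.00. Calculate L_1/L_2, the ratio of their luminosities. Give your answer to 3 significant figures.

From the Stefan–Boltzmann law, L ∝ R²T⁴, so
L_1/L_2 = (R_1/R_2)² (T_1/T_2)⁴ = (10.0)² × (3.00)⁴ = 100.0 × 81.00 = 8100.

8.10×10^3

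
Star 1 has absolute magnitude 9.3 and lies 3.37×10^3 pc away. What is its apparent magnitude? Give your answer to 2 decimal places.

21.94

m = M + 5 log₁₀(d/10 pc) = 9.3 + 5 log₁₀(3.37×10^3/10)
  = 9.3 + 5 × 2.528 = 9.3 + 12.64 = 21.94.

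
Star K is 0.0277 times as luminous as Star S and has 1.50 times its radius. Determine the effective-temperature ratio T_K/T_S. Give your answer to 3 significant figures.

0.333

L ∝ R²T⁴ gives T ∝ (L/R²)^(1/4), so
T_K/T_S = (0.0277 / 1.50²)^(1/4) = (0.01231)^(1/4) = 0.3331.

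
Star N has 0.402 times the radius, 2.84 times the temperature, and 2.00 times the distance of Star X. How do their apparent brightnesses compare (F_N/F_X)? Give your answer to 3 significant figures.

L_N/L_X = (R_N/R_X)²(T_N/T_X)⁴ = (0.402)² × (2.84)⁴ = 10.51.
F_N/F_X = (L_N/L_X)/(d_N/d_X)² = 10.51 / (2.00)² = 2.628.

2.63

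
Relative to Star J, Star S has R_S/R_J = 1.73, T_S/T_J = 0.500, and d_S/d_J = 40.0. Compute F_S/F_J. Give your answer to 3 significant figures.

L_S/L_J = (R_S/R_J)²(T_S/T_J)⁴ = (1.73)² × (0.500)⁴ = 0.1871.
F_S/F_J = (L_S/L_J)/(d_S/d_J)² = 0.1871 / (40.0)² = 1.169×10^-4.

1.17×10^-4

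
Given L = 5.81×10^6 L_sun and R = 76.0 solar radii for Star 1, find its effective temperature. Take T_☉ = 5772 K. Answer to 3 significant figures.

3.25×10^4 K

T/T_☉ = (L/L_☉)^(1/4) / (R/R_☉)^(1/2)
T = 5772 × (5.81×10^6)^(1/4) / √(76.0) = 5772 × 49.10 / 8.718 = 3.251×10^4 K.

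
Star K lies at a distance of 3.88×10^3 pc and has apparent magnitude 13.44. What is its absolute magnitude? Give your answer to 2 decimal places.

0.50

M = m − 5 log₁₀(d/10 pc) = 13.44 − 5 log₁₀(3.88×10^3/10)
  = 13.44 − 5 × 2.589 = 13.44 − 12.94 = 0.50.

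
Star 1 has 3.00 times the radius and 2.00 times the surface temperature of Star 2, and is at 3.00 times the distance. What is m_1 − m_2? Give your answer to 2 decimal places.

-3.01

L_1/L_2 = (3.00)²(2.00)⁴ = 144.0.
F_1/F_2 = (L_1/L_2)/(d_1/d_2)² = 144.0/9.000 = 16.00.
m_1 − m_2 = −2.5 log₁₀(16.00) = -3.01.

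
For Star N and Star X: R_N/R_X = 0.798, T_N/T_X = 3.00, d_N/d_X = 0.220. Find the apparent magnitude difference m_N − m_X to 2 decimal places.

L_N/L_X = (0.798)²(3.00)⁴ = 51.58.
F_N/F_X = (L_N/L_X)/(d_N/d_X)² = 51.58/0.04840 = 1066.
m_N − m_X = −2.5 log₁₀(1066) = -7.57.

-7.57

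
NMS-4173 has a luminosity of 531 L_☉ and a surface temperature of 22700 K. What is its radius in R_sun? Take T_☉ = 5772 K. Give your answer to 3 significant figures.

R/R_☉ = √(L/L_☉) / (T/T_☉)² = √(531) / (3.933)²
       = 23.04 / 15.47 = 1.490.

1.49 R_sun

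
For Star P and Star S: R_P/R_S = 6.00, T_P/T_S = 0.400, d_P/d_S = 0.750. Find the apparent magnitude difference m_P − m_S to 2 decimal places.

-0.54

L_P/L_S = (6.00)²(0.400)⁴ = 0.9216.
F_P/F_S = (L_P/L_S)/(d_P/d_S)² = 0.9216/0.5625 = 1.638.
m_P − m_S = −2.5 log₁₀(1.638) = -0.54.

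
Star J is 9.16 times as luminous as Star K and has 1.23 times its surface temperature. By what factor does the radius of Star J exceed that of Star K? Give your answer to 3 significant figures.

2.00

L ∝ R²T⁴ gives R ∝ √L / T², so
R_J/R_K = √(9.16) / (1.23)² = 3.027 / 1.513 = 2.000.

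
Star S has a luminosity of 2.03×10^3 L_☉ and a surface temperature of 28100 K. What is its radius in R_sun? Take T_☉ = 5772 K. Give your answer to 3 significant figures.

1.90 R_sun

R/R_☉ = √(L/L_☉) / (T/T_☉)² = √(2.03×10^3) / (4.868)²
       = 45.06 / 23.70 = 1.901.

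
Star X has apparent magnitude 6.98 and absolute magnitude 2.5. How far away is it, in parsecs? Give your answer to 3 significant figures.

m − M = 5 log₁₀(d/10 pc)
6.98 − (2.5) = 4.48 = 5 log₁₀(d/10)
d = 10 × 10^(4.48/5) = 10 × 10^0.896 = 78.70 pc.

78.7 pc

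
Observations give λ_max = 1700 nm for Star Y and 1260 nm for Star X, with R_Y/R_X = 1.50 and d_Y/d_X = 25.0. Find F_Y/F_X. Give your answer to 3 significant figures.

0.00109

Wien's law: T_Y/T_X = λ_X/λ_Y = 1260/1700 = 0.7412.
L_Y/L_X = (R_Y/R_X)²(T_Y/T_X)⁴ = (1.50)²(0.7412)⁴ = 0.6790.
F_Y/F_X = (L_Y/L_X)/(d_Y/d_X)² = 0.6790/(25.0)² = 0.001086.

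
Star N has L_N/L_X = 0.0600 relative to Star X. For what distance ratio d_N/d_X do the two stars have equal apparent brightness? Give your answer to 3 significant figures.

0.245

Equal flux requires L_N/d_N² = L_X/d_X², so d_N/d_X = √(L_N/L_X)
= √(0.0600) = 0.2449.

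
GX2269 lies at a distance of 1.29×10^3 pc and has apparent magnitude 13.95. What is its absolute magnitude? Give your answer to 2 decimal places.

M = m − 5 log₁₀(d/10 pc) = 13.95 − 5 log₁₀(1.29×10^3/10)
  = 13.95 − 5 × 2.111 = 13.95 − 10.55 = 3.40.

3.40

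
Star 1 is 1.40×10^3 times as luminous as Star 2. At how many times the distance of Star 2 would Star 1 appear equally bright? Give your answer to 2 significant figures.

37

Equal flux requires L_1/d_1² = L_2/d_2², so d_1/d_2 = √(L_1/L_2)
= √(1.40×10^3) = 37.42.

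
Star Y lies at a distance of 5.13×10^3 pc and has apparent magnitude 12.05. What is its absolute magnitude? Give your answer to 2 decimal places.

M = m − 5 log₁₀(d/10 pc) = 12.05 − 5 log₁₀(5.13×10^3/10)
  = 12.05 − 5 × 2.710 = 12.05 − 13.55 = -1.50.

-1.50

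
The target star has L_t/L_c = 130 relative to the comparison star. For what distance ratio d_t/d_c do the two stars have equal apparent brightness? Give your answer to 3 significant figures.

Equal flux requires L_t/d_t² = L_c/d_c², so d_t/d_c = √(L_t/L_c)
= √(130) = 11.40.

11.4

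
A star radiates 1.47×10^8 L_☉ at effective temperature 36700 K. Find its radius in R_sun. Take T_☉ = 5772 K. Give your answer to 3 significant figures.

300 R_sun

R/R_☉ = √(L/L_☉) / (T/T_☉)² = √(1.47×10^8) / (6.358)²
       = 1.212×10^4 / 40.43 = 299.9.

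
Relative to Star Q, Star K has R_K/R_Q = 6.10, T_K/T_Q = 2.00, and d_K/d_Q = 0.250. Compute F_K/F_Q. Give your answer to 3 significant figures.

L_K/L_Q = (R_K/R_Q)²(T_K/T_Q)⁴ = (6.10)² × (2.00)⁴ = 595.4.
F_K/F_Q = (L_K/L_Q)/(d_K/d_Q)² = 595.4 / (0.250)² = 9526.

9.53×10^3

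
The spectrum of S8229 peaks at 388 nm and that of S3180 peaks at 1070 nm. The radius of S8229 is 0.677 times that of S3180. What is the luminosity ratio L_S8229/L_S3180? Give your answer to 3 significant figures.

Wien's law gives T ∝ 1/λ_max, so T_S8229/T_S3180 = λ_S3180/λ_S8229 = 1070/388 = 2.758.
Then L ∝ R²T⁴ gives L_S8229/L_S3180 = (0.677)² × (2.758)⁴ = 0.4583 × 57.84 = 26.51.

26.5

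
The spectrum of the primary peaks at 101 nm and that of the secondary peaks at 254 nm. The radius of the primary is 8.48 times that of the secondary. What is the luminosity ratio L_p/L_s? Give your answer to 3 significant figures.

2.88×10^3

Wien's law gives T ∝ 1/λ_max, so T_p/T_s = λ_s/λ_p = 254/101 = 2.515.
Then L ∝ R²T⁴ gives L_p/L_s = (8.48)² × (2.515)⁴ = 71.91 × 40.00 = 2876.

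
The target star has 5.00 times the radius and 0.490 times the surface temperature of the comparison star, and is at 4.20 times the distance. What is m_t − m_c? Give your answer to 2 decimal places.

2.72

L_t/L_c = (5.00)²(0.490)⁴ = 1.441.
F_t/F_c = (L_t/L_c)/(d_t/d_c)² = 1.441/17.64 = 0.08170.
m_t − m_c = −2.5 log₁₀(0.08170) = 2.72.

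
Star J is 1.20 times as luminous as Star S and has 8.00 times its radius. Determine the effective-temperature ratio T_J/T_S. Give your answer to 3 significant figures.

L ∝ R²T⁴ gives T ∝ (L/R²)^(1/4), so
T_J/T_S = (1.20 / 8.00²)^(1/4) = (0.01875)^(1/4) = 0.3700.

0.370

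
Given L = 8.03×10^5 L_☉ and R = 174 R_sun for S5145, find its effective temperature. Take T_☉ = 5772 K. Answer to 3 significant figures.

T/T_☉ = (L/L_☉)^(1/4) / (R/R_☉)^(1/2)
T = 5772 × (8.03×10^5)^(1/4) / √(174) = 5772 × 29.93 / 13.19 = 1.310×10^4 K.

1.31×10^4 K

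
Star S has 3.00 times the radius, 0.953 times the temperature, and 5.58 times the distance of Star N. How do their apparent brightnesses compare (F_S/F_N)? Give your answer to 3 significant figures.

0.238

L_S/L_N = (R_S/R_N)²(T_S/T_N)⁴ = (3.00)² × (0.953)⁴ = 7.424.
F_S/F_N = (L_S/L_N)/(d_S/d_N)² = 7.424 / (5.58)² = 0.2384.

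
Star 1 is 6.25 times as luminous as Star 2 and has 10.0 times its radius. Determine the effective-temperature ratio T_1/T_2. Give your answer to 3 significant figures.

0.500

L ∝ R²T⁴ gives T ∝ (L/R²)^(1/4), so
T_1/T_2 = (6.25 / 10.0²)^(1/4) = (0.06250)^(1/4) = 0.5000.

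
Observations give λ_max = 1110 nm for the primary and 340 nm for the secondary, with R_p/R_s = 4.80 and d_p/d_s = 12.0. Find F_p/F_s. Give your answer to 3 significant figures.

0.00141

Wien's law: T_p/T_s = λ_s/λ_p = 340/1110 = 0.3063.
L_p/L_s = (R_p/R_s)²(T_p/T_s)⁴ = (4.80)²(0.3063)⁴ = 0.2028.
F_p/F_s = (L_p/L_s)/(d_p/d_s)² = 0.2028/(12.0)² = 0.001408.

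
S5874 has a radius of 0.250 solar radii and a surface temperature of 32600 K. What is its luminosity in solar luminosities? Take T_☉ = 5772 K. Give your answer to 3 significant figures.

63.6 solar luminosities

L/L_☉ = (R/R_☉)² (T/T_☉)⁴ = (0.250)² × (32600/5772)⁴
       = 0.06250 × (5.648)⁴ = 0.06250 × 1018 = 63.60.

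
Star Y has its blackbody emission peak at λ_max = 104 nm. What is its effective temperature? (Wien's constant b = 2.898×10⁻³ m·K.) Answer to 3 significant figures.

T = b/λ_max = 2.898×10⁻³ / (104×10⁻⁹) = 2.787×10^4 K.

2.79×10^4 K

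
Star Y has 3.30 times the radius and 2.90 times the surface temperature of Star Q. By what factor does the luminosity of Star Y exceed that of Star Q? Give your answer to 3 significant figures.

From the Stefan–Boltzmann law, L ∝ R²T⁴, so
L_Y/L_Q = (R_Y/R_Q)² (T_Y/T_Q)⁴ = (3.30)² × (2.90)⁴ = 10.89 × 70.73 = 770.2.

770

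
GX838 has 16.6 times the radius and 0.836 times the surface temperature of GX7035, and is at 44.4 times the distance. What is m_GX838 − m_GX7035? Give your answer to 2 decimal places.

2.91

L_GX838/L_GX7035 = (16.6)²(0.836)⁴ = 134.6.
F_GX838/F_GX7035 = (L_GX838/L_GX7035)/(d_GX838/d_GX7035)² = 134.6/1971 = 0.06828.
m_GX838 − m_GX7035 = −2.5 log₁₀(0.06828) = 2.91.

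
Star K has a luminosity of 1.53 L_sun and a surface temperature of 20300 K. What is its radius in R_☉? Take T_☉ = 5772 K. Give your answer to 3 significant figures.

R/R_☉ = √(L/L_☉) / (T/T_☉)² = √(1.53) / (3.517)²
       = 1.237 / 12.37 = 0.1000.

0.100 R_☉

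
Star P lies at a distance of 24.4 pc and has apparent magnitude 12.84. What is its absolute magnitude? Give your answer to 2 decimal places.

M = m − 5 log₁₀(d/10 pc) = 12.84 − 5 log₁₀(24.4/10)
  = 12.84 − 5 × 0.387 = 12.84 − 1.94 = 10.90.

10.90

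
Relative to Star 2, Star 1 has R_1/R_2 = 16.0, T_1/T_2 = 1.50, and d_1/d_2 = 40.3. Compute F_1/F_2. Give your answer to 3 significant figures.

L_1/L_2 = (R_1/R_2)²(T_1/T_2)⁴ = (16.0)² × (1.50)⁴ = 1296.
F_1/F_2 = (L_1/L_2)/(d_1/d_2)² = 1296 / (40.3)² = 0.7980.

0.798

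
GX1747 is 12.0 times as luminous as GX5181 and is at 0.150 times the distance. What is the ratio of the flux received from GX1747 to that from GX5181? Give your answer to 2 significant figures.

F = L/(4πd²), so F_GX1747/F_GX5181 = (L_GX1747/L_GX5181) / (d_GX1747/d_GX5181)²
= 12.0 / (0.150)² = 12.0 / 0.02250 = 533.3.

5.3×10^2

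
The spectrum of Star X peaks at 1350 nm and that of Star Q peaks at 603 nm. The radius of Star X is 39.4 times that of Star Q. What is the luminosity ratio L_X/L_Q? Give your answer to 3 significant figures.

61.8

Wien's law gives T ∝ 1/λ_max, so T_X/T_Q = λ_Q/λ_X = 603/1350 = 0.4467.
Then L ∝ R²T⁴ gives L_X/L_Q = (39.4)² × (0.4467)⁴ = 1552 × 0.03980 = 61.79.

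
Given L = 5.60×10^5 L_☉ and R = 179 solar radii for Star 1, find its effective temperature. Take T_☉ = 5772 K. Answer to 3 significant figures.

T/T_☉ = (L/L_☉)^(1/4) / (R/R_☉)^(1/2)
T = 5772 × (5.60×10^5)^(1/4) / √(179) = 5772 × 27.36 / 13.38 = 1.180×10^4 K.

1.18×10^4 K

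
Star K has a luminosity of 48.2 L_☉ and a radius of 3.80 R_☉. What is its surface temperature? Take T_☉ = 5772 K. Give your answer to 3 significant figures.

T/T_☉ = (L/L_☉)^(1/4) / (R/R_☉)^(1/2)
T = 5772 × (48.2)^(1/4) / √(3.80) = 5772 × 2.635 / 1.949 = 7802 K.

7.80×10^3 K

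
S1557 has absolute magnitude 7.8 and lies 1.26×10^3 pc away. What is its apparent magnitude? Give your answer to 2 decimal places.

m = M + 5 log₁₀(d/10 pc) = 7.8 + 5 log₁₀(1.26×10^3/10)
  = 7.8 + 5 × 2.100 = 7.8 + 10.50 = 18.30.

18.30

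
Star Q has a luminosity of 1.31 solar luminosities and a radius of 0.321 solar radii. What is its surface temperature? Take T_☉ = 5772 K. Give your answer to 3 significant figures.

T/T_☉ = (L/L_☉)^(1/4) / (R/R_☉)^(1/2)
T = 5772 × (1.31)^(1/4) / √(0.321) = 5772 × 1.070 / 0.5666 = 1.090×10^4 K.

1.09×10^4 K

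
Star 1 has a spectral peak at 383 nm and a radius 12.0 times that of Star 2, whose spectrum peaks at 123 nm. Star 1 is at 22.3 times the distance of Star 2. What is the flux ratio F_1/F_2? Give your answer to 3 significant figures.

Wien's law: T_1/T_2 = λ_2/λ_1 = 123/383 = 0.3211.
L_1/L_2 = (R_1/R_2)²(T_1/T_2)⁴ = (12.0)²(0.3211)⁴ = 1.532.
F_1/F_2 = (L_1/L_2)/(d_1/d_2)² = 1.532/(22.3)² = 0.003080.

0.00308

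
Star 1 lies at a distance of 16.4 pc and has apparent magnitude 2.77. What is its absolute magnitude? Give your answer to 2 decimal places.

M = m − 5 log₁₀(d/10 pc) = 2.77 − 5 log₁₀(16.4/10)
  = 2.77 − 5 × 0.215 = 2.77 − 1.07 = 1.70.

1.70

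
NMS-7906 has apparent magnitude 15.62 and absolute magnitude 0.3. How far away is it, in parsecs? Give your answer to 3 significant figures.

m − M = 5 log₁₀(d/10 pc)
15.62 − (0.3) = 15.32 = 5 log₁₀(d/10)
d = 10 × 10^(15.32/5) = 10 × 10^3.064 = 1.159×10^4 pc.

1.16×10^4 pc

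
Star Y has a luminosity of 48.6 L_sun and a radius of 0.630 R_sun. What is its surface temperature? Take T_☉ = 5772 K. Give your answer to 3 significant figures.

1.92×10^4 K

T/T_☉ = (L/L_☉)^(1/4) / (R/R_☉)^(1/2)
T = 5772 × (48.6)^(1/4) / √(0.630) = 5772 × 2.640 / 0.7937 = 1.920×10^4 K.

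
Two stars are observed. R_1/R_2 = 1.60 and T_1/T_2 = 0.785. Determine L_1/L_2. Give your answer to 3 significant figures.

0.972

From the Stefan–Boltzmann law, L ∝ R²T⁴, so
L_1/L_2 = (R_1/R_2)² (T_1/T_2)⁴ = (1.60)² × (0.785)⁴ = 2.560 × 0.3797 = 0.9721.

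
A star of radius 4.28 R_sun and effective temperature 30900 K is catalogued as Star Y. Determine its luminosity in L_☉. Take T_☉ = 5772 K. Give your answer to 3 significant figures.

L/L_☉ = (R/R_☉)² (T/T_☉)⁴ = (4.28)² × (30900/5772)⁴
       = 18.32 × (5.353)⁴ = 18.32 × 821.4 = 1.505×10^4.

1.50×10^4 L_☉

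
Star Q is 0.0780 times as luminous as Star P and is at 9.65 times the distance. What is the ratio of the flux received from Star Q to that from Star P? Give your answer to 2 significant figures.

8.4×10^-4

F = L/(4πd²), so F_Q/F_P = (L_Q/L_P) / (d_Q/d_P)²
= 0.0780 / (9.65)² = 0.0780 / 93.12 = 8.376×10^-4.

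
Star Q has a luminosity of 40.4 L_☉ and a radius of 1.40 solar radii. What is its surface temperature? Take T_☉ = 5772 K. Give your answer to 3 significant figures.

1.23×10^4 K

T/T_☉ = (L/L_☉)^(1/4) / (R/R_☉)^(1/2)
T = 5772 × (40.4)^(1/4) / √(1.40) = 5772 × 2.521 / 1.183 = 1.230×10^4 K.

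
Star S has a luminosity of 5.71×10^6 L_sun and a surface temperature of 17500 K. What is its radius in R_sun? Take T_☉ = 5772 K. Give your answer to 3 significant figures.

260 R_sun

R/R_☉ = √(L/L_☉) / (T/T_☉)² = √(5.71×10^6) / (3.032)²
       = 2390 / 9.192 = 260.0.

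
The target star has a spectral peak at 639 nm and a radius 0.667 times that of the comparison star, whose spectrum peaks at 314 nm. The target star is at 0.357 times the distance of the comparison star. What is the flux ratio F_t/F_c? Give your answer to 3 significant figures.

Wien's law: T_t/T_c = λ_c/λ_t = 314/639 = 0.4914.
L_t/L_c = (R_t/R_c)²(T_t/T_c)⁴ = (0.667)²(0.4914)⁴ = 0.02594.
F_t/F_c = (L_t/L_c)/(d_t/d_c)² = 0.02594/(0.357)² = 0.2035.

0.204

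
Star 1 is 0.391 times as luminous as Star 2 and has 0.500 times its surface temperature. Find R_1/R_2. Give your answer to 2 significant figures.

L ∝ R²T⁴ gives R ∝ √L / T², so
R_1/R_2 = √(0.391) / (0.500)² = 0.6253 / 0.2500 = 2.501.

2.5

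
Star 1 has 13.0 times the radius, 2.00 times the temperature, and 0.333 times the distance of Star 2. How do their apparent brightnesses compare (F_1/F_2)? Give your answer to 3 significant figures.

2.44×10^4

L_1/L_2 = (R_1/R_2)²(T_1/T_2)⁴ = (13.0)² × (2.00)⁴ = 2704.
F_1/F_2 = (L_1/L_2)/(d_1/d_2)² = 2704 / (0.333)² = 2.438×10^4.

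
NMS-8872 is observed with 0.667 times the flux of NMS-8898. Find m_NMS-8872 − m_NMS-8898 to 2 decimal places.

0.44

m_NMS-8872 − m_NMS-8898 = −2.5 log₁₀(F_NMS-8872/F_NMS-8898) = −2.5 log₁₀(0.667) = −2.5 × (-0.176) = 0.440.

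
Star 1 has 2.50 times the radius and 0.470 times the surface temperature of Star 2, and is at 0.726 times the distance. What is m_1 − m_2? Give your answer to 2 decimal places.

0.59

L_1/L_2 = (2.50)²(0.470)⁴ = 0.3050.
F_1/F_2 = (L_1/L_2)/(d_1/d_2)² = 0.3050/0.5271 = 0.5786.
m_1 − m_2 = −2.5 log₁₀(0.5786) = 0.59.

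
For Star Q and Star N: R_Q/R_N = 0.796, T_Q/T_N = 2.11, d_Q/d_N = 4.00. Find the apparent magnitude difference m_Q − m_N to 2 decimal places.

0.26

L_Q/L_N = (0.796)²(2.11)⁴ = 12.56.
F_Q/F_N = (L_Q/L_N)/(d_Q/d_N)² = 12.56/16.00 = 0.7849.
m_Q − m_N = −2.5 log₁₀(0.7849) = 0.26.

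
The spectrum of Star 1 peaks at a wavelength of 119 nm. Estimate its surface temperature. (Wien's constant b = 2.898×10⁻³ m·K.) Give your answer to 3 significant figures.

T = b/λ_max = 2.898×10⁻³ / (119×10⁻⁹) = 2.435×10^4 K.

2.44×10^4 K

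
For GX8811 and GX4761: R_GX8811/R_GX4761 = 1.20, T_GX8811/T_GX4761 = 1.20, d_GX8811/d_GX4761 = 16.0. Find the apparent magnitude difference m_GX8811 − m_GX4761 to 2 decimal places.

L_GX8811/L_GX4761 = (1.20)²(1.20)⁴ = 2.986.
F_GX8811/F_GX4761 = (L_GX8811/L_GX4761)/(d_GX8811/d_GX4761)² = 2.986/256.0 = 0.01166.
m_GX8811 − m_GX4761 = −2.5 log₁₀(0.01166) = 4.83.

4.83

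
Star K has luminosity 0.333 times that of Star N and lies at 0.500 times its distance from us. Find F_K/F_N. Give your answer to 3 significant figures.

1.33

F = L/(4πd²), so F_K/F_N = (L_K/L_N) / (d_K/d_N)²
= 0.333 / (0.500)² = 0.333 / 0.2500 = 1.332.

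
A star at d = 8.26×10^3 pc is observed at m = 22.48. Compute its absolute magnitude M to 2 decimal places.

7.90

M = m − 5 log₁₀(d/10 pc) = 22.48 − 5 log₁₀(8.26×10^3/10)
  = 22.48 − 5 × 2.917 = 22.48 − 14.58 = 7.90.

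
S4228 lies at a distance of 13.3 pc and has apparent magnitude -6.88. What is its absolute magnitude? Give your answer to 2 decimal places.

M = m − 5 log₁₀(d/10 pc) = -6.88 − 5 log₁₀(13.3/10)
  = -6.88 − 5 × 0.124 = -6.88 − 0.62 = -7.50.

-7.50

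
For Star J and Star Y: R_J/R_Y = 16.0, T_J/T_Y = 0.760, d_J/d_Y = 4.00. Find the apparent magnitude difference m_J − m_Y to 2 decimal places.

-1.82

L_J/L_Y = (16.0)²(0.760)⁴ = 85.41.
F_J/F_Y = (L_J/L_Y)/(d_J/d_Y)² = 85.41/16.00 = 5.338.
m_J − m_Y = −2.5 log₁₀(5.338) = -1.82.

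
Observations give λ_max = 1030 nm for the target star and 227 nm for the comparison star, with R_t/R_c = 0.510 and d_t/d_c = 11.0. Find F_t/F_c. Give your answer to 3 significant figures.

5.07×10^-6

Wien's law: T_t/T_c = λ_c/λ_t = 227/1030 = 0.2204.
L_t/L_c = (R_t/R_c)²(T_t/T_c)⁴ = (0.510)²(0.2204)⁴ = 6.136×10^-4.
F_t/F_c = (L_t/L_c)/(d_t/d_c)² = 6.136×10^-4/(11.0)² = 5.071×10^-6.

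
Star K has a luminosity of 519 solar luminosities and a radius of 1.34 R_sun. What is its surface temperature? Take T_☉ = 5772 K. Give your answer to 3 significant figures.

T/T_☉ = (L/L_☉)^(1/4) / (R/R_☉)^(1/2)
T = 5772 × (519)^(1/4) / √(1.34) = 5772 × 4.773 / 1.158 = 2.380×10^4 K.

2.38×10^4 K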